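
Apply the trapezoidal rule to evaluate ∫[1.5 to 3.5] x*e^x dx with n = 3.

f(x) = x*e^x
a = 1.5, b = 3.5, n = 3
h = (b - a)/n = 0.666667

Trapezoidal rule: (h/2)[f(x₀) + 2f(x₁) + 2f(x₂) + ... + f(xₙ)]

x_0 = 1.5000, f(x_0) = 6.722534, coefficient = 1
x_1 = 2.1667, f(x_1) = 18.913133, coefficient = 2
x_2 = 2.8333, f(x_2) = 48.172446, coefficient = 2
x_3 = 3.5000, f(x_3) = 115.904082, coefficient = 1

I ≈ (0.666667/2) × 256.797775 = 85.599258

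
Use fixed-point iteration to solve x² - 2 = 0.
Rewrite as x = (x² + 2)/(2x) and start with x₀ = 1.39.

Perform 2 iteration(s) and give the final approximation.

Equation: x² - 2 = 0
Fixed-point form: x = (x² + 2)/(2x)
x₀ = 1.39

x_1 = g(1.390000) = 1.414424
x_2 = g(1.414424) = 1.414214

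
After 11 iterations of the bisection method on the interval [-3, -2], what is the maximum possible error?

Bisection error bound: |error| ≤ (b-a)/2^n
|error| ≤ (-2 - (-3))/2^11 = 1/2^11
|error| ≤ 0.0004882812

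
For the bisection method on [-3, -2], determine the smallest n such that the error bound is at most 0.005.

We need (b-a)/2^n ≤ 0.005
(-2 - (-3))/2^n ≤ 0.005
1/2^n ≤ 0.005
2^n ≥ 200
n ≥ log₂(200) = 7.64
n ≥ 8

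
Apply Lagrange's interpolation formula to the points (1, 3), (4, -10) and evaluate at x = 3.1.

Lagrange interpolation formula:
P(x) = Σ yᵢ × Lᵢ(x)
where Lᵢ(x) = Π_{j≠i} (x - xⱼ)/(xᵢ - xⱼ)

L_0(3.1) = (3.1 - 4)/(1 - 4) = 0.300000
L_1(3.1) = (3.1 - 1)/(4 - 1) = 0.700000

P(3.1) = 3×L_0(3.1) + (-10)×L_1(3.1)
P(3.1) = -6.100000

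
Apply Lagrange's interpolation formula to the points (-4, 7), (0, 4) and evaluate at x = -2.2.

Lagrange interpolation formula:
P(x) = Σ yᵢ × Lᵢ(x)
where Lᵢ(x) = Π_{j≠i} (x - xⱼ)/(xᵢ - xⱼ)

L_0(-2.2) = (-2.2 - 0)/(-4 - 0) = 0.550000
L_1(-2.2) = (-2.2 - (-4))/(0 - (-4)) = 0.450000

P(-2.2) = 7×L_0(-2.2) + 4×L_1(-2.2)
P(-2.2) = 5.650000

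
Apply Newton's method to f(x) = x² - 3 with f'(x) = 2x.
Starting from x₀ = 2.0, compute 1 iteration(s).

f(x) = x² - 3
f'(x) = 2x
x₀ = 2.0

Newton-Raphson formula: x_{n+1} = x_n - f(x_n)/f'(x_n)

Iteration 1:
  f(2.000000) = 1.000000
  f'(2.000000) = 4.000000
  x_1 = 2.000000 - 1.000000/4.000000 = 1.750000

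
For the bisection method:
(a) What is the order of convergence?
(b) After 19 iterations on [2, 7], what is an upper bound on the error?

(a) Bisection has linear (order 1) convergence; the error is halved each step.

(b) Error bound = (b-a)/2^n = (7 - 2)/2^{19}
    = 5/2^{19}

(a) 1 (linear); (b) error ≤ 9.54e-06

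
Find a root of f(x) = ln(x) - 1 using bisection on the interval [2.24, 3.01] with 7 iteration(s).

f(x) = ln(x) - 1
Initial interval: [2.24, 3.01]

Iteration 1:
  c_1 = (2.240000 + 3.010000)/2 = 2.625000
  f(c_1) = f(2.625000) = -0.034919
  f(a) × f(c) ≥ 0, new interval: [2.625000, 3.010000]
Iteration 2:
  c_2 = (2.625000 + 3.010000)/2 = 2.817500
  f(c_2) = f(2.817500) = 0.035850
  f(a) × f(c) < 0, new interval: [2.625000, 2.817500]
Iteration 3:
  c_3 = (2.625000 + 2.817500)/2 = 2.721250
  f(c_3) = f(2.721250) = 0.001091
  f(a) × f(c) < 0, new interval: [2.625000, 2.721250]
Iteration 4:
  c_4 = (2.625000 + 2.721250)/2 = 2.673125
  f(c_4) = f(2.673125) = -0.016752
  f(a) × f(c) ≥ 0, new interval: [2.673125, 2.721250]
Iteration 5:
  c_5 = (2.673125 + 2.721250)/2 = 2.697188
  f(c_5) = f(2.697188) = -0.007790
  f(a) × f(c) ≥ 0, new interval: [2.697188, 2.721250]
Iteration 6:
  c_6 = (2.697188 + 2.721250)/2 = 2.709219
  f(c_6) = f(2.709219) = -0.003340
  f(a) × f(c) ≥ 0, new interval: [2.709219, 2.721250]
Iteration 7:
  c_7 = (2.709219 + 2.721250)/2 = 2.715234
  f(c_7) = f(2.715234) = -0.001122
  f(a) × f(c) ≥ 0, new interval: [2.715234, 2.721250]

After 7 iteration(s), the approximation is c_7 = 2.715234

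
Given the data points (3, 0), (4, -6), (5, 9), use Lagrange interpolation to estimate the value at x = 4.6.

Lagrange interpolation formula:
P(x) = Σ yᵢ × Lᵢ(x)
where Lᵢ(x) = Π_{j≠i} (x - xⱼ)/(xᵢ - xⱼ)

L_0(4.6) = (4.6 - 4)/(3 - 4) × (4.6 - 5)/(3 - 5) = -0.120000
L_1(4.6) = (4.6 - 3)/(4 - 3) × (4.6 - 5)/(4 - 5) = 0.640000
L_2(4.6) = (4.6 - 3)/(5 - 3) × (4.6 - 4)/(5 - 4) = 0.480000

P(4.6) = 0×L_0(4.6) + (-6)×L_1(4.6) + 9×L_2(4.6)
P(4.6) = 0.480000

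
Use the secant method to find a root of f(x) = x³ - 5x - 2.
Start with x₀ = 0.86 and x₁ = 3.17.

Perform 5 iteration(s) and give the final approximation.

f(x) = x³ - 5x - 2
x₀ = 0.86, x₁ = 3.17

Secant formula: x_{n+1} = x_n - f(x_n)(x_n - x_{n-1})/(f(x_n) - f(x_{n-1}))

Iteration 1:
  f(0.860000) = -5.663944
  f(3.170000) = 14.005013
  x_2 = 3.170000 - 14.005013×(3.170000 - 0.860000)/(14.005013 - (-5.663944))
       = 1.525196
Iteration 2:
  f(3.170000) = 14.005013
  f(1.525196) = -6.078034
  x_3 = 1.525196 - (-6.078034)×(1.525196 - 3.170000)/(-6.078034 - 14.005013)
       = 2.022988
Iteration 3:
  f(1.525196) = -6.078034
  f(2.022988) = -3.835903
  x_4 = 2.022988 - (-3.835903)×(2.022988 - 1.525196)/(-3.835903 - (-6.078034))
       = 2.874624
Iteration 4:
  f(2.022988) = -3.835903
  f(2.874624) = 7.381237
  x_5 = 2.874624 - 7.381237×(2.874624 - 2.022988)/(7.381237 - (-3.835903))
       = 2.314220
Iteration 5:
  f(2.874624) = 7.381237
  f(2.314220) = -1.177028
  x_6 = 2.314220 - (-1.177028)×(2.314220 - 2.874624)/(-1.177028 - 7.381237)
       = 2.391293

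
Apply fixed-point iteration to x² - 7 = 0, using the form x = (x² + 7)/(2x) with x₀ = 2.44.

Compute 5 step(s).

Equation: x² - 7 = 0
Fixed-point form: x = (x² + 7)/(2x)
x₀ = 2.44

x_1 = g(2.440000) = 2.654426
x_2 = g(2.654426) = 2.645765
x_3 = g(2.645765) = 2.645751
x_4 = g(2.645751) = 2.645751
x_5 = g(2.645751) = 2.645751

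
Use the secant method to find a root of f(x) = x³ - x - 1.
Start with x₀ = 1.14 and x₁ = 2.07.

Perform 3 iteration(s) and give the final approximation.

f(x) = x³ - x - 1
x₀ = 1.14, x₁ = 2.07

Secant formula: x_{n+1} = x_n - f(x_n)(x_n - x_{n-1})/(f(x_n) - f(x_{n-1}))

Iteration 1:
  f(1.140000) = -0.658456
  f(2.070000) = 5.799743
  x_2 = 2.070000 - 5.799743×(2.070000 - 1.140000)/(5.799743 - (-0.658456))
       = 1.234820
Iteration 2:
  f(2.070000) = 5.799743
  f(1.234820) = -0.351992
  x_3 = 1.234820 - (-0.351992)×(1.234820 - 2.070000)/(-0.351992 - 5.799743)
       = 1.282607
Iteration 3:
  f(1.234820) = -0.351992
  f(1.282607) = -0.172614
  x_4 = 1.282607 - (-0.172614)×(1.282607 - 1.234820)/(-0.172614 - (-0.351992))
       = 1.328593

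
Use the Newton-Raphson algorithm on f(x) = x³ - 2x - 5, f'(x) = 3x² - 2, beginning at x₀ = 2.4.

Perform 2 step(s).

f(x) = x³ - 2x - 5
f'(x) = 3x² - 2
x₀ = 2.4

Newton-Raphson formula: x_{n+1} = x_n - f(x_n)/f'(x_n)

Iteration 1:
  f(2.400000) = 4.024000
  f'(2.400000) = 15.280000
  x_1 = 2.400000 - 4.024000/15.280000 = 2.136649
Iteration 2:
  f(2.136649) = 0.481082
  f'(2.136649) = 11.695810
  x_2 = 2.136649 - 0.481082/11.695810 = 2.095516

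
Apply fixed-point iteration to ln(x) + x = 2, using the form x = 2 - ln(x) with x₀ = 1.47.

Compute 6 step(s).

Equation: ln(x) + x = 2
Fixed-point form: x = 2 - ln(x)
x₀ = 1.47

x_1 = g(1.470000) = 1.614738
x_2 = g(1.614738) = 1.520828
x_3 = g(1.520828) = 1.580745
x_4 = g(1.580745) = 1.542104
x_5 = g(1.542104) = 1.566853
x_6 = g(1.566853) = 1.550931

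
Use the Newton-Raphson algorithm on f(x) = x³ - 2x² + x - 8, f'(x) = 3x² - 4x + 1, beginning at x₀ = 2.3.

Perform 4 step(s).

f(x) = x³ - 2x² + x - 8
f'(x) = 3x² - 4x + 1
x₀ = 2.3

Newton-Raphson formula: x_{n+1} = x_n - f(x_n)/f'(x_n)

Iteration 1:
  f(2.300000) = -4.113000
  f'(2.300000) = 7.670000
  x_1 = 2.300000 - (-4.113000)/7.670000 = 2.836245
Iteration 2:
  f(2.836245) = 1.563240
  f'(2.836245) = 13.787879
  x_2 = 2.836245 - 1.563240/13.787879 = 2.722867
Iteration 3:
  f(2.722867) = 0.082209
  f'(2.722867) = 12.350549
  x_3 = 2.722867 - 0.082209/12.350549 = 2.716211
Iteration 4:
  f(2.716211) = 0.000273
  f'(2.716211) = 12.268562
  x_4 = 2.716211 - 0.000273/12.268562 = 2.716189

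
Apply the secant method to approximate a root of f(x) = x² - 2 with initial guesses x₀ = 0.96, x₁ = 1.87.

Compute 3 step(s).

f(x) = x² - 2
x₀ = 0.96, x₁ = 1.87

Secant formula: x_{n+1} = x_n - f(x_n)(x_n - x_{n-1})/(f(x_n) - f(x_{n-1}))

Iteration 1:
  f(0.960000) = -1.078400
  f(1.870000) = 1.496900
  x_2 = 1.870000 - 1.496900×(1.870000 - 0.960000)/(1.496900 - (-1.078400))
       = 1.341060
Iteration 2:
  f(1.870000) = 1.496900
  f(1.341060) = -0.201558
  x_3 = 1.341060 - (-0.201558)×(1.341060 - 1.870000)/(-0.201558 - 1.496900)
       = 1.403830
Iteration 3:
  f(1.341060) = -0.201558
  f(1.403830) = -0.029261
  x_4 = 1.403830 - (-0.029261)×(1.403830 - 1.341060)/(-0.029261 - (-0.201558))
       = 1.414490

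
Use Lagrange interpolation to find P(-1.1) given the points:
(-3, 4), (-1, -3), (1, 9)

Lagrange interpolation formula:
P(x) = Σ yᵢ × Lᵢ(x)
where Lᵢ(x) = Π_{j≠i} (x - xⱼ)/(xᵢ - xⱼ)

L_0(-1.1) = (-1.1 - (-1))/(-3 - (-1)) × (-1.1 - 1)/(-3 - 1) = 0.026250
L_1(-1.1) = (-1.1 - (-3))/(-1 - (-3)) × (-1.1 - 1)/(-1 - 1) = 0.997500
L_2(-1.1) = (-1.1 - (-3))/(1 - (-3)) × (-1.1 - (-1))/(1 - (-1)) = -0.023750

P(-1.1) = 4×L_0(-1.1) + (-3)×L_1(-1.1) + 9×L_2(-1.1)
P(-1.1) = -3.101250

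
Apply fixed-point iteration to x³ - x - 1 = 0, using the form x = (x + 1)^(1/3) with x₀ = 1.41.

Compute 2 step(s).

Equation: x³ - x - 1 = 0
Fixed-point form: x = (x + 1)^(1/3)
x₀ = 1.41

x_1 = g(1.410000) = 1.340723
x_2 = g(1.340723) = 1.327751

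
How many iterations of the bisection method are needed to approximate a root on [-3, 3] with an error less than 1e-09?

We need (b-a)/2^n ≤ 1e-09
(3 - (-3))/2^n ≤ 1e-09
6/2^n ≤ 1e-09
2^n ≥ 6000000000
n ≥ log₂(6000000000) = 32.48
n ≥ 33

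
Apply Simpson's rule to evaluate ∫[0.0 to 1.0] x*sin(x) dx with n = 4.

f(x) = x*sin(x)
a = 0.0, b = 1.0, n = 4
h = (b - a)/n = 0.250000

Simpson's rule: (h/3)[f(x₀) + 4f(x₁) + 2f(x₂) + ... + f(xₙ)]

x_0 = 0.0000, f(x_0) = 0.000000, coefficient = 1
x_1 = 0.2500, f(x_1) = 0.061851, coefficient = 4
x_2 = 0.5000, f(x_2) = 0.239713, coefficient = 2
x_3 = 0.7500, f(x_3) = 0.511229, coefficient = 4
x_4 = 1.0000, f(x_4) = 0.841471, coefficient = 1

I ≈ (0.250000/3) × 3.613217 = 0.301101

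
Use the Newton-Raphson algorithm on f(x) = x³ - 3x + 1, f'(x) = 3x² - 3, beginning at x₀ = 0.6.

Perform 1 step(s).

f(x) = x³ - 3x + 1
f'(x) = 3x² - 3
x₀ = 0.6

Newton-Raphson formula: x_{n+1} = x_n - f(x_n)/f'(x_n)

Iteration 1:
  f(0.600000) = -0.584000
  f'(0.600000) = -1.920000
  x_1 = 0.600000 - (-0.584000)/(-1.920000) = 0.295833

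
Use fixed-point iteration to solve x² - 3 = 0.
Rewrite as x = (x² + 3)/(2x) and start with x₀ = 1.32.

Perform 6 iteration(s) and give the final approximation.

Equation: x² - 3 = 0
Fixed-point form: x = (x² + 3)/(2x)
x₀ = 1.32

x_1 = g(1.320000) = 1.796364
x_2 = g(1.796364) = 1.733202
x_3 = g(1.733202) = 1.732051
x_4 = g(1.732051) = 1.732051
x_5 = g(1.732051) = 1.732051
x_6 = g(1.732051) = 1.732051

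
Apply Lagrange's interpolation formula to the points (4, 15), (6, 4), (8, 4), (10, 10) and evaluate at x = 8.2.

Lagrange interpolation formula:
P(x) = Σ yᵢ × Lᵢ(x)
where Lᵢ(x) = Π_{j≠i} (x - xⱼ)/(xᵢ - xⱼ)

L_0(8.2) = (8.2 - 6)/(4 - 6) × (8.2 - 8)/(4 - 8) × (8.2 - 10)/(4 - 10) = 0.016500
L_1(8.2) = (8.2 - 4)/(6 - 4) × (8.2 - 8)/(6 - 8) × (8.2 - 10)/(6 - 10) = -0.094500
L_2(8.2) = (8.2 - 4)/(8 - 4) × (8.2 - 6)/(8 - 6) × (8.2 - 10)/(8 - 10) = 1.039500
L_3(8.2) = (8.2 - 4)/(10 - 4) × (8.2 - 6)/(10 - 6) × (8.2 - 8)/(10 - 8) = 0.038500

P(8.2) = 15×L_0(8.2) + 4×L_1(8.2) + 4×L_2(8.2) + 10×L_3(8.2)
P(8.2) = 4.412500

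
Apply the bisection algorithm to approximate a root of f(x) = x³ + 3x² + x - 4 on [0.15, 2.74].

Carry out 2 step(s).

f(x) = x³ + 3x² + x - 4
Initial interval: [0.15, 2.74]

Iteration 1:
  c_1 = (0.150000 + 2.740000)/2 = 1.445000
  f(c_1) = f(1.445000) = 6.726271
  f(a) × f(c) < 0, new interval: [0.150000, 1.445000]
Iteration 2:
  c_2 = (0.150000 + 1.445000)/2 = 0.797500
  f(c_2) = f(0.797500) = -0.787266
  f(a) × f(c) ≥ 0, new interval: [0.797500, 1.445000]

After 2 iteration(s), the approximation is c_2 = 0.797500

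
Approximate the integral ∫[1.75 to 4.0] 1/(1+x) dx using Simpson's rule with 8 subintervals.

f(x) = 1/(1+x)
a = 1.75, b = 4.0, n = 8
h = (b - a)/n = 0.281250

Simpson's rule: (h/3)[f(x₀) + 4f(x₁) + 2f(x₂) + ... + f(xₙ)]

x_0 = 1.7500, f(x_0) = 0.363636, coefficient = 1
x_1 = 2.0312, f(x_1) = 0.329897, coefficient = 4
x_2 = 2.3125, f(x_2) = 0.301887, coefficient = 2
x_3 = 2.5938, f(x_3) = 0.278261, coefficient = 4
x_4 = 2.8750, f(x_4) = 0.258065, coefficient = 2
x_5 = 3.1562, f(x_5) = 0.240602, coefficient = 4
x_6 = 3.4375, f(x_6) = 0.225352, coefficient = 2
x_7 = 3.7188, f(x_7) = 0.211921, coefficient = 4
x_8 = 4.0000, f(x_8) = 0.200000, coefficient = 1

I ≈ (0.281250/3) × 6.376962 = 0.597840
Exact value: 0.597837
Error: 0.000003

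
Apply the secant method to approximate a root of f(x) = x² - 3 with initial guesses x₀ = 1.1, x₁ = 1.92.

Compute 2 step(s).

f(x) = x² - 3
x₀ = 1.1, x₁ = 1.92

Secant formula: x_{n+1} = x_n - f(x_n)(x_n - x_{n-1})/(f(x_n) - f(x_{n-1}))

Iteration 1:
  f(1.100000) = -1.790000
  f(1.920000) = 0.686400
  x_2 = 1.920000 - 0.686400×(1.920000 - 1.100000)/(0.686400 - (-1.790000))
       = 1.692715
Iteration 2:
  f(1.920000) = 0.686400
  f(1.692715) = -0.134715
  x_3 = 1.692715 - (-0.134715)×(1.692715 - 1.920000)/(-0.134715 - 0.686400)
       = 1.730004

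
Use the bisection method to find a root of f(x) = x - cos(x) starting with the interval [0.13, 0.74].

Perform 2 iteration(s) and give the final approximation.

f(x) = x - cos(x)
Initial interval: [0.13, 0.74]

Iteration 1:
  c_1 = (0.130000 + 0.740000)/2 = 0.435000
  f(c_1) = f(0.435000) = -0.471870
  f(a) × f(c) ≥ 0, new interval: [0.435000, 0.740000]
Iteration 2:
  c_2 = (0.435000 + 0.740000)/2 = 0.587500
  f(c_2) = f(0.587500) = -0.244829
  f(a) × f(c) ≥ 0, new interval: [0.587500, 0.740000]

After 2 iteration(s), the approximation is c_2 = 0.587500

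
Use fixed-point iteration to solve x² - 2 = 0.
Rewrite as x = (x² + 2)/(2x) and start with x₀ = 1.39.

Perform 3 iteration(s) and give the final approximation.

Equation: x² - 2 = 0
Fixed-point form: x = (x² + 2)/(2x)
x₀ = 1.39

x_1 = g(1.390000) = 1.414424
x_2 = g(1.414424) = 1.414214
x_3 = g(1.414214) = 1.414214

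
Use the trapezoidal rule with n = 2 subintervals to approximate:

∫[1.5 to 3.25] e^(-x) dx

f(x) = e^(-x)
a = 1.5, b = 3.25, n = 2
h = (b - a)/n = 0.875000

Trapezoidal rule: (h/2)[f(x₀) + 2f(x₁) + 2f(x₂) + ... + f(xₙ)]

x_0 = 1.5000, f(x_0) = 0.223130, coefficient = 1
x_1 = 2.3750, f(x_1) = 0.093014, coefficient = 2
x_2 = 3.2500, f(x_2) = 0.038774, coefficient = 1

I ≈ (0.875000/2) × 0.447933 = 0.195971
Exact value: 0.184356
Error: 0.011615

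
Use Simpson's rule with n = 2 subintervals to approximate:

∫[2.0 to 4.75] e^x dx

f(x) = e^x
a = 2.0, b = 4.75, n = 2
h = (b - a)/n = 1.375000

Simpson's rule: (h/3)[f(x₀) + 4f(x₁) + 2f(x₂) + ... + f(xₙ)]

x_0 = 2.0000, f(x_0) = 7.389056, coefficient = 1
x_1 = 3.3750, f(x_1) = 29.224284, coefficient = 4
x_2 = 4.7500, f(x_2) = 115.584285, coefficient = 1

I ≈ (1.375000/3) × 239.870476 = 109.940635
Exact value: 108.195228
Error: 1.745406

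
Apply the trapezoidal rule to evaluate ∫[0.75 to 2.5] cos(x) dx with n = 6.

f(x) = cos(x)
a = 0.75, b = 2.5, n = 6
h = (b - a)/n = 0.291667

Trapezoidal rule: (h/2)[f(x₀) + 2f(x₁) + 2f(x₂) + ... + f(xₙ)]

x_0 = 0.7500, f(x_0) = 0.731689, coefficient = 1
x_1 = 1.0417, f(x_1) = 0.504782, coefficient = 2
x_2 = 1.3333, f(x_2) = 0.235238, coefficient = 2
x_3 = 1.6250, f(x_3) = -0.054177, coefficient = 2
x_4 = 1.9167, f(x_4) = -0.339016, coefficient = 2
x_5 = 2.2083, f(x_5) = -0.595218, coefficient = 2
x_6 = 2.5000, f(x_6) = -0.801144, coefficient = 1

I ≈ (0.291667/2) × -0.566237 = -0.082576
Exact value: -0.083167
Error: 0.000590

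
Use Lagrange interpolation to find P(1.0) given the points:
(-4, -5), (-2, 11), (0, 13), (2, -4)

Lagrange interpolation formula:
P(x) = Σ yᵢ × Lᵢ(x)
where Lᵢ(x) = Π_{j≠i} (x - xⱼ)/(xᵢ - xⱼ)

L_0(1.0) = (1.0 - (-2))/(-4 - (-2)) × (1.0 - 0)/(-4 - 0) × (1.0 - 2)/(-4 - 2) = 0.062500
L_1(1.0) = (1.0 - (-4))/(-2 - (-4)) × (1.0 - 0)/(-2 - 0) × (1.0 - 2)/(-2 - 2) = -0.312500
L_2(1.0) = (1.0 - (-4))/(0 - (-4)) × (1.0 - (-2))/(0 - (-2)) × (1.0 - 2)/(0 - 2) = 0.937500
L_3(1.0) = (1.0 - (-4))/(2 - (-4)) × (1.0 - (-2))/(2 - (-2)) × (1.0 - 0)/(2 - 0) = 0.312500

P(1.0) = (-5)×L_0(1.0) + 11×L_1(1.0) + 13×L_2(1.0) + (-4)×L_3(1.0)
P(1.0) = 7.187500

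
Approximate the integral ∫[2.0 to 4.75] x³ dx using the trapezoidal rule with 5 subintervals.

f(x) = x³
a = 2.0, b = 4.75, n = 5
h = (b - a)/n = 0.550000

Trapezoidal rule: (h/2)[f(x₀) + 2f(x₁) + 2f(x₂) + ... + f(xₙ)]

x_0 = 2.0000, f(x_0) = 8.000000, coefficient = 1
x_1 = 2.5500, f(x_1) = 16.581375, coefficient = 2
x_2 = 3.1000, f(x_2) = 29.791000, coefficient = 2
x_3 = 3.6500, f(x_3) = 48.627125, coefficient = 2
x_4 = 4.2000, f(x_4) = 74.088000, coefficient = 2
x_5 = 4.7500, f(x_5) = 107.171875, coefficient = 1

I ≈ (0.550000/2) × 453.346875 = 124.670391
Exact value: 123.266602
Error: 1.403789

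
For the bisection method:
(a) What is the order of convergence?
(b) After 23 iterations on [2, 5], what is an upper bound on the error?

(a) Bisection has linear (order 1) convergence; the error is halved each step.

(b) Error bound = (b-a)/2^n = (5 - 2)/2^{23}
    = 3/2^{23}

(a) 1 (linear); (b) error ≤ 3.58e-07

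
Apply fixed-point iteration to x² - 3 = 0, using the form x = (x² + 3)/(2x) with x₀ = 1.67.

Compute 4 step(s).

Equation: x² - 3 = 0
Fixed-point form: x = (x² + 3)/(2x)
x₀ = 1.67

x_1 = g(1.670000) = 1.733204
x_2 = g(1.733204) = 1.732051
x_3 = g(1.732051) = 1.732051
x_4 = g(1.732051) = 1.732051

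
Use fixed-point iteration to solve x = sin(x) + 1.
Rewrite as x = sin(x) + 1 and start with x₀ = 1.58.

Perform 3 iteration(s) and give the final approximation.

Equation: x = sin(x) + 1
Fixed-point form: x = sin(x) + 1
x₀ = 1.58

x_1 = g(1.580000) = 1.999958
x_2 = g(1.999958) = 1.909315
x_3 = g(1.909315) = 1.943248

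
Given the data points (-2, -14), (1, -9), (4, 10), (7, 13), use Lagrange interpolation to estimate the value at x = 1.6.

Lagrange interpolation formula:
P(x) = Σ yᵢ × Lᵢ(x)
where Lᵢ(x) = Π_{j≠i} (x - xⱼ)/(xᵢ - xⱼ)

L_0(1.6) = (1.6 - 1)/(-2 - 1) × (1.6 - 4)/(-2 - 4) × (1.6 - 7)/(-2 - 7) = -0.048000
L_1(1.6) = (1.6 - (-2))/(1 - (-2)) × (1.6 - 4)/(1 - 4) × (1.6 - 7)/(1 - 7) = 0.864000
L_2(1.6) = (1.6 - (-2))/(4 - (-2)) × (1.6 - 1)/(4 - 1) × (1.6 - 7)/(4 - 7) = 0.216000
L_3(1.6) = (1.6 - (-2))/(7 - (-2)) × (1.6 - 1)/(7 - 1) × (1.6 - 4)/(7 - 4) = -0.032000

P(1.6) = (-14)×L_0(1.6) + (-9)×L_1(1.6) + 10×L_2(1.6) + 13×L_3(1.6)
P(1.6) = -5.360000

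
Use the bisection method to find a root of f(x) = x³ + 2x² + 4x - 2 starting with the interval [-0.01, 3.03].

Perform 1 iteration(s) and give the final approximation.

f(x) = x³ + 2x² + 4x - 2
Initial interval: [-0.01, 3.03]

Iteration 1:
  c_1 = (-0.010000 + 3.030000)/2 = 1.510000
  f(c_1) = f(1.510000) = 12.043151
  f(a) × f(c) < 0, new interval: [-0.010000, 1.510000]

After 1 iteration(s), the approximation is c_1 = 1.510000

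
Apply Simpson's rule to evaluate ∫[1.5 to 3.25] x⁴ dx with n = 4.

f(x) = x⁴
a = 1.5, b = 3.25, n = 4
h = (b - a)/n = 0.437500

Simpson's rule: (h/3)[f(x₀) + 4f(x₁) + 2f(x₂) + ... + f(xₙ)]

x_0 = 1.5000, f(x_0) = 5.062500, coefficient = 1
x_1 = 1.9375, f(x_1) = 14.091812, coefficient = 4
x_2 = 2.3750, f(x_2) = 31.816650, coefficient = 2
x_3 = 2.8125, f(x_3) = 62.570572, coefficient = 4
x_4 = 3.2500, f(x_4) = 111.566406, coefficient = 1

I ≈ (0.437500/3) × 486.911743 = 71.007963
Exact value: 70.999414
Error: 0.008548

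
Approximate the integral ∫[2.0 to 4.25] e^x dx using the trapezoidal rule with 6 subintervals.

f(x) = e^x
a = 2.0, b = 4.25, n = 6
h = (b - a)/n = 0.375000

Trapezoidal rule: (h/2)[f(x₀) + 2f(x₁) + 2f(x₂) + ... + f(xₙ)]

x_0 = 2.0000, f(x_0) = 7.389056, coefficient = 1
x_1 = 2.3750, f(x_1) = 10.751013, coefficient = 2
x_2 = 2.7500, f(x_2) = 15.642632, coefficient = 2
x_3 = 3.1250, f(x_3) = 22.759895, coefficient = 2
x_4 = 3.5000, f(x_4) = 33.115452, coefficient = 2
x_5 = 3.8750, f(x_5) = 48.182698, coefficient = 2
x_6 = 4.2500, f(x_6) = 70.105412, coefficient = 1

I ≈ (0.375000/2) × 338.397849 = 63.449597
Exact value: 62.716356
Error: 0.733240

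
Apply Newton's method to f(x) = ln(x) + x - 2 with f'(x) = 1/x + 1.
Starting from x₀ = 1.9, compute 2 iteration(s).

f(x) = ln(x) + x - 2
f'(x) = 1/x + 1
x₀ = 1.9

Newton-Raphson formula: x_{n+1} = x_n - f(x_n)/f'(x_n)

Iteration 1:
  f(1.900000) = 0.541854
  f'(1.900000) = 1.526316
  x_1 = 1.900000 - 0.541854/1.526316 = 1.544992
Iteration 2:
  f(1.544992) = -0.019989
  f'(1.544992) = 1.647252
  x_2 = 1.544992 - (-0.019989)/1.647252 = 1.557127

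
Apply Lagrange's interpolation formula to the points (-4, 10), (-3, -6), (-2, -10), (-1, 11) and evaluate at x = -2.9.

Lagrange interpolation formula:
P(x) = Σ yᵢ × Lᵢ(x)
where Lᵢ(x) = Π_{j≠i} (x - xⱼ)/(xᵢ - xⱼ)

L_0(-2.9) = (-2.9 - (-3))/(-4 - (-3)) × (-2.9 - (-2))/(-4 - (-2)) × (-2.9 - (-1))/(-4 - (-1)) = -0.028500
L_1(-2.9) = (-2.9 - (-4))/(-3 - (-4)) × (-2.9 - (-2))/(-3 - (-2)) × (-2.9 - (-1))/(-3 - (-1)) = 0.940500
L_2(-2.9) = (-2.9 - (-4))/(-2 - (-4)) × (-2.9 - (-3))/(-2 - (-3)) × (-2.9 - (-1))/(-2 - (-1)) = 0.104500
L_3(-2.9) = (-2.9 - (-4))/(-1 - (-4)) × (-2.9 - (-3))/(-1 - (-3)) × (-2.9 - (-2))/(-1 - (-2)) = -0.016500

P(-2.9) = 10×L_0(-2.9) + (-6)×L_1(-2.9) + (-10)×L_2(-2.9) + 11×L_3(-2.9)
P(-2.9) = -7.154500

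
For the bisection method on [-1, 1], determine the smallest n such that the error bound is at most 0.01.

We need (b-a)/2^n ≤ 0.01
(1 - (-1))/2^n ≤ 0.01
2/2^n ≤ 0.01
2^n ≥ 200
n ≥ log₂(200) = 7.64
n ≥ 8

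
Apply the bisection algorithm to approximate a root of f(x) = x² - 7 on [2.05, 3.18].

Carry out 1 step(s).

f(x) = x² - 7
Initial interval: [2.05, 3.18]

Iteration 1:
  c_1 = (2.050000 + 3.180000)/2 = 2.615000
  f(c_1) = f(2.615000) = -0.161775
  f(a) × f(c) ≥ 0, new interval: [2.615000, 3.180000]

After 1 iteration(s), the approximation is c_1 = 2.615000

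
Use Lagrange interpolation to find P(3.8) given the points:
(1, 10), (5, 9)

Lagrange interpolation formula:
P(x) = Σ yᵢ × Lᵢ(x)
where Lᵢ(x) = Π_{j≠i} (x - xⱼ)/(xᵢ - xⱼ)

L_0(3.8) = (3.8 - 5)/(1 - 5) = 0.300000
L_1(3.8) = (3.8 - 1)/(5 - 1) = 0.700000

P(3.8) = 10×L_0(3.8) + 9×L_1(3.8)
P(3.8) = 9.300000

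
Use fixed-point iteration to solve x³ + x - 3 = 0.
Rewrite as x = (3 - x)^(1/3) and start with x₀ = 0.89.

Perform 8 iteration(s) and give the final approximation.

Equation: x³ + x - 3 = 0
Fixed-point form: x = (3 - x)^(1/3)
x₀ = 0.89

x_1 = g(0.890000) = 1.282609
x_2 = g(1.282609) = 1.197539
x_3 = g(1.197539) = 1.216994
x_4 = g(1.216994) = 1.212600
x_5 = g(1.212600) = 1.213595
x_6 = g(1.213595) = 1.213370
x_7 = g(1.213370) = 1.213421
x_8 = g(1.213421) = 1.213410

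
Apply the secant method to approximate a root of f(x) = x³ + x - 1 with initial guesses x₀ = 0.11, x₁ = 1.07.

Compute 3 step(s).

f(x) = x³ + x - 1
x₀ = 0.11, x₁ = 1.07

Secant formula: x_{n+1} = x_n - f(x_n)(x_n - x_{n-1})/(f(x_n) - f(x_{n-1}))

Iteration 1:
  f(0.110000) = -0.888669
  f(1.070000) = 1.295043
  x_2 = 1.070000 - 1.295043×(1.070000 - 0.110000)/(1.295043 - (-0.888669))
       = 0.500675
Iteration 2:
  f(1.070000) = 1.295043
  f(0.500675) = -0.373818
  x_3 = 0.500675 - (-0.373818)×(0.500675 - 1.070000)/(-0.373818 - 1.295043)
       = 0.628202
Iteration 3:
  f(0.500675) = -0.373818
  f(0.628202) = -0.123887
  x_4 = 0.628202 - (-0.123887)×(0.628202 - 0.500675)/(-0.123887 - (-0.373818))
       = 0.691414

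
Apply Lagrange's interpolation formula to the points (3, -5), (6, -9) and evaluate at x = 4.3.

Lagrange interpolation formula:
P(x) = Σ yᵢ × Lᵢ(x)
where Lᵢ(x) = Π_{j≠i} (x - xⱼ)/(xᵢ - xⱼ)

L_0(4.3) = (4.3 - 6)/(3 - 6) = 0.566667
L_1(4.3) = (4.3 - 3)/(6 - 3) = 0.433333

P(4.3) = (-5)×L_0(4.3) + (-9)×L_1(4.3)
P(4.3) = -6.733333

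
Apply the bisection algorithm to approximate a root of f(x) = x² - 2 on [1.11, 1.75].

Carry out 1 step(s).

f(x) = x² - 2
Initial interval: [1.11, 1.75]

Iteration 1:
  c_1 = (1.110000 + 1.750000)/2 = 1.430000
  f(c_1) = f(1.430000) = 0.044900
  f(a) × f(c) < 0, new interval: [1.110000, 1.430000]

After 1 iteration(s), the approximation is c_1 = 1.430000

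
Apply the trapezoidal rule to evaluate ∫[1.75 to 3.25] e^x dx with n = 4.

f(x) = e^x
a = 1.75, b = 3.25, n = 4
h = (b - a)/n = 0.375000

Trapezoidal rule: (h/2)[f(x₀) + 2f(x₁) + 2f(x₂) + ... + f(xₙ)]

x_0 = 1.7500, f(x_0) = 5.754603, coefficient = 1
x_1 = 2.1250, f(x_1) = 8.372897, coefficient = 2
x_2 = 2.5000, f(x_2) = 12.182494, coefficient = 2
x_3 = 2.8750, f(x_3) = 17.725424, coefficient = 2
x_4 = 3.2500, f(x_4) = 25.790340, coefficient = 1

I ≈ (0.375000/2) × 108.106574 = 20.269983
Exact value: 20.035737
Error: 0.234245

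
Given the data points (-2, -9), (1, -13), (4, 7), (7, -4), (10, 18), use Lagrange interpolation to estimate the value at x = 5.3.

Lagrange interpolation formula:
P(x) = Σ yᵢ × Lᵢ(x)
where Lᵢ(x) = Π_{j≠i} (x - xⱼ)/(xᵢ - xⱼ)

L_0(5.3) = (5.3 - 1)/(-2 - 1) × (5.3 - 4)/(-2 - 4) × (5.3 - 7)/(-2 - 7) × (5.3 - 10)/(-2 - 10) = 0.022975
L_1(5.3) = (5.3 - (-2))/(1 - (-2)) × (5.3 - 4)/(1 - 4) × (5.3 - 7)/(1 - 7) × (5.3 - 10)/(1 - 10) = -0.156019
L_2(5.3) = (5.3 - (-2))/(4 - (-2)) × (5.3 - 1)/(4 - 1) × (5.3 - 7)/(4 - 7) × (5.3 - 10)/(4 - 10) = 0.774093
L_3(5.3) = (5.3 - (-2))/(7 - (-2)) × (5.3 - 1)/(7 - 1) × (5.3 - 4)/(7 - 4) × (5.3 - 10)/(7 - 10) = 0.394636
L_4(5.3) = (5.3 - (-2))/(10 - (-2)) × (5.3 - 1)/(10 - 1) × (5.3 - 4)/(10 - 4) × (5.3 - 7)/(10 - 7) = -0.035685

P(5.3) = (-9)×L_0(5.3) + (-13)×L_1(5.3) + 7×L_2(5.3) + (-4)×L_3(5.3) + 18×L_4(5.3)
P(5.3) = 5.019241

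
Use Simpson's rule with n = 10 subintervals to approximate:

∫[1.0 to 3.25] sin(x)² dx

f(x) = sin(x)²
a = 1.0, b = 3.25, n = 10
h = (b - a)/n = 0.225000

Simpson's rule: (h/3)[f(x₀) + 4f(x₁) + 2f(x₂) + ... + f(xₙ)]

x_0 = 1.0000, f(x_0) = 0.708073, coefficient = 1
x_1 = 1.2250, f(x_1) = 0.885116, coefficient = 4
x_2 = 1.4500, f(x_2) = 0.985479, coefficient = 2
x_3 = 1.6750, f(x_3) = 0.989181, coefficient = 4
x_4 = 1.9000, f(x_4) = 0.895484, coefficient = 2
x_5 = 2.1250, f(x_5) = 0.723044, coefficient = 4
x_6 = 2.3500, f(x_6) = 0.506194, coefficient = 2
x_7 = 2.5750, f(x_7) = 0.288112, coefficient = 4
x_8 = 2.8000, f(x_8) = 0.112217, coefficient = 2
x_9 = 3.0250, f(x_9) = 0.013532, coefficient = 4
x_10 = 3.2500, f(x_10) = 0.011706, coefficient = 1

I ≈ (0.225000/3) × 17.314465 = 1.298585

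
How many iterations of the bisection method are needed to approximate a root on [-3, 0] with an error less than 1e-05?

We need (b-a)/2^n ≤ 1e-05
(0 - (-3))/2^n ≤ 1e-05
3/2^n ≤ 1e-05
2^n ≥ 300000
n ≥ log₂(300000) = 18.19
n ≥ 19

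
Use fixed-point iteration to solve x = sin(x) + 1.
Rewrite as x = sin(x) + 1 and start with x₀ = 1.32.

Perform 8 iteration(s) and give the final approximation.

Equation: x = sin(x) + 1
Fixed-point form: x = sin(x) + 1
x₀ = 1.32

x_1 = g(1.320000) = 1.968715
x_2 = g(1.968715) = 1.921869
x_3 = g(1.921869) = 1.939004
x_4 = g(1.939004) = 1.932974
x_5 = g(1.932974) = 1.935127
x_6 = g(1.935127) = 1.934362
x_7 = g(1.934362) = 1.934635
x_8 = g(1.934635) = 1.934538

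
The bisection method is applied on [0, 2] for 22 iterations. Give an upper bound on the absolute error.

Bisection error bound: |error| ≤ (b-a)/2^n
|error| ≤ (2 - 0)/2^22 = 2/2^22
|error| ≤ 0.0000004768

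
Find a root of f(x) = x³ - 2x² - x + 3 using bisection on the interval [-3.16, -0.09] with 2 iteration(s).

f(x) = x³ - 2x² - x + 3
Initial interval: [-3.16, -0.09]

Iteration 1:
  c_1 = (-3.160000 + (-0.090000))/2 = -1.625000
  f(c_1) = f(-1.625000) = -4.947266
  f(a) × f(c) ≥ 0, new interval: [-1.625000, -0.090000]
Iteration 2:
  c_2 = (-1.625000 + (-0.090000))/2 = -0.857500
  f(c_2) = f(-0.857500) = 1.756362
  f(a) × f(c) < 0, new interval: [-1.625000, -0.857500]

After 2 iteration(s), the approximation is c_2 = -0.857500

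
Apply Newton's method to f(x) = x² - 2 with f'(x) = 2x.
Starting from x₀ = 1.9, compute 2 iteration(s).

f(x) = x² - 2
f'(x) = 2x
x₀ = 1.9

Newton-Raphson formula: x_{n+1} = x_n - f(x_n)/f'(x_n)

Iteration 1:
  f(1.900000) = 1.610000
  f'(1.900000) = 3.800000
  x_1 = 1.900000 - 1.610000/3.800000 = 1.476316
Iteration 2:
  f(1.476316) = 0.179508
  f'(1.476316) = 2.952632
  x_2 = 1.476316 - 0.179508/2.952632 = 1.415520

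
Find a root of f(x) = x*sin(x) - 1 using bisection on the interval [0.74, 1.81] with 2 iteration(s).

f(x) = x*sin(x) - 1
Initial interval: [0.74, 1.81]

Iteration 1:
  c_1 = (0.740000 + 1.810000)/2 = 1.275000
  f(c_1) = f(1.275000) = 0.219627
  f(a) × f(c) < 0, new interval: [0.740000, 1.275000]
Iteration 2:
  c_2 = (0.740000 + 1.275000)/2 = 1.007500
  f(c_2) = f(1.007500) = -0.148159
  f(a) × f(c) ≥ 0, new interval: [1.007500, 1.275000]

After 2 iteration(s), the approximation is c_2 = 1.007500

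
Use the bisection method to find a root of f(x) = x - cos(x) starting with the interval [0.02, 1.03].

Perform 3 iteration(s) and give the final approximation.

f(x) = x - cos(x)
Initial interval: [0.02, 1.03]

Iteration 1:
  c_1 = (0.020000 + 1.030000)/2 = 0.525000
  f(c_1) = f(0.525000) = -0.340324
  f(a) × f(c) ≥ 0, new interval: [0.525000, 1.030000]
Iteration 2:
  c_2 = (0.525000 + 1.030000)/2 = 0.777500
  f(c_2) = f(0.777500) = 0.064830
  f(a) × f(c) < 0, new interval: [0.525000, 0.777500]
Iteration 3:
  c_3 = (0.525000 + 0.777500)/2 = 0.651250
  f(c_3) = f(0.651250) = -0.144077
  f(a) × f(c) ≥ 0, new interval: [0.651250, 0.777500]

After 3 iteration(s), the approximation is c_3 = 0.651250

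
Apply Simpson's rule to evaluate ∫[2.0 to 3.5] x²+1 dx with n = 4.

f(x) = x²+1
a = 2.0, b = 3.5, n = 4
h = (b - a)/n = 0.375000

Simpson's rule: (h/3)[f(x₀) + 4f(x₁) + 2f(x₂) + ... + f(xₙ)]

x_0 = 2.0000, f(x_0) = 5.000000, coefficient = 1
x_1 = 2.3750, f(x_1) = 6.640625, coefficient = 4
x_2 = 2.7500, f(x_2) = 8.562500, coefficient = 2
x_3 = 3.1250, f(x_3) = 10.765625, coefficient = 4
x_4 = 3.5000, f(x_4) = 13.250000, coefficient = 1

I ≈ (0.375000/3) × 105.000000 = 13.125000
Exact value: 13.125000
Error: 0.000000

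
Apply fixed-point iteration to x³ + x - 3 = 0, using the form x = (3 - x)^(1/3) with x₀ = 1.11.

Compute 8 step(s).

Equation: x³ + x - 3 = 0
Fixed-point form: x = (3 - x)^(1/3)
x₀ = 1.11

x_1 = g(1.110000) = 1.236386
x_2 = g(1.236386) = 1.208188
x_3 = g(1.208188) = 1.214593
x_4 = g(1.214593) = 1.213144
x_5 = g(1.213144) = 1.213472
x_6 = g(1.213472) = 1.213398
x_7 = g(1.213398) = 1.213415
x_8 = g(1.213415) = 1.213411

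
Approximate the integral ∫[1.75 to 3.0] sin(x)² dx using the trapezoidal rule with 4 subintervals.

f(x) = sin(x)²
a = 1.75, b = 3.0, n = 4
h = (b - a)/n = 0.312500

Trapezoidal rule: (h/2)[f(x₀) + 2f(x₁) + 2f(x₂) + ... + f(xₙ)]

x_0 = 1.7500, f(x_0) = 0.968228, coefficient = 1
x_1 = 2.0625, f(x_1) = 0.777095, coefficient = 2
x_2 = 2.3750, f(x_2) = 0.481199, coefficient = 2
x_3 = 2.6875, f(x_3) = 0.192411, coefficient = 2
x_4 = 3.0000, f(x_4) = 0.019915, coefficient = 1

I ≈ (0.312500/2) × 3.889553 = 0.607743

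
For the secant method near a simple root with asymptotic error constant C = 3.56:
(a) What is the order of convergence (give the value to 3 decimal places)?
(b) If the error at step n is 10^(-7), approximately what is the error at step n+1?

(a) Secant method has superlinear convergence with order φ = (1+√5)/2 ≈ 1.618.
    This means |e_{n+1}| ≈ C|e_n|^1.618.

(b) With |e_n| = 10^(-7) and C = 3.56:
    |e_{n+1}| ≈ 3.56 × (10^(-7))^1.618 = 3.56 × 10^(-11.33)

(a) ≈ 1.618 (golden ratio); (b) |e_{n+1}| ≈ 1.680e-11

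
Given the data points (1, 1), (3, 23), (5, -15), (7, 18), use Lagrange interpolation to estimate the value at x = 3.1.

Lagrange interpolation formula:
P(x) = Σ yᵢ × Lᵢ(x)
where Lᵢ(x) = Π_{j≠i} (x - xⱼ)/(xᵢ - xⱼ)

L_0(3.1) = (3.1 - 3)/(1 - 3) × (3.1 - 5)/(1 - 5) × (3.1 - 7)/(1 - 7) = -0.015438
L_1(3.1) = (3.1 - 1)/(3 - 1) × (3.1 - 5)/(3 - 5) × (3.1 - 7)/(3 - 7) = 0.972562
L_2(3.1) = (3.1 - 1)/(5 - 1) × (3.1 - 3)/(5 - 3) × (3.1 - 7)/(5 - 7) = 0.051188
L_3(3.1) = (3.1 - 1)/(7 - 1) × (3.1 - 3)/(7 - 3) × (3.1 - 5)/(7 - 5) = -0.008313

P(3.1) = 1×L_0(3.1) + 23×L_1(3.1) + (-15)×L_2(3.1) + 18×L_3(3.1)
P(3.1) = 21.436062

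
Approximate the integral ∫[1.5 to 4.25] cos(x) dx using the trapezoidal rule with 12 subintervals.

f(x) = cos(x)
a = 1.5, b = 4.25, n = 12
h = (b - a)/n = 0.229167

Trapezoidal rule: (h/2)[f(x₀) + 2f(x₁) + 2f(x₂) + ... + f(xₙ)]

x_0 = 1.5000, f(x_0) = 0.070737, coefficient = 1
x_1 = 1.7292, f(x_1) = -0.157709, coefficient = 2
x_2 = 1.9583, f(x_2) = -0.377909, coefficient = 2
x_3 = 2.1875, f(x_3) = -0.578349, coefficient = 2
x_4 = 2.4167, f(x_4) = -0.748549, coefficient = 2
x_5 = 2.6458, f(x_5) = -0.879608, coefficient = 2
x_6 = 2.8750, f(x_6) = -0.964674, coefficient = 2
x_7 = 3.1042, f(x_7) = -0.999300, coefficient = 2
x_8 = 3.3333, f(x_8) = -0.981674, coefficient = 2
x_9 = 3.5625, f(x_9) = -0.912719, coefficient = 2
x_10 = 3.7917, f(x_10) = -0.796039, coefficient = 2
x_11 = 4.0208, f(x_11) = -0.637736, coefficient = 2
x_12 = 4.2500, f(x_12) = -0.446087, coefficient = 1

I ≈ (0.229167/2) × -16.443881 = -1.884195
Exact value: -1.892484
Error: 0.008290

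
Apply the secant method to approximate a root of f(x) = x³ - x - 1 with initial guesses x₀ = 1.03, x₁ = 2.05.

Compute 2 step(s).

f(x) = x³ - x - 1
x₀ = 1.03, x₁ = 2.05

Secant formula: x_{n+1} = x_n - f(x_n)(x_n - x_{n-1})/(f(x_n) - f(x_{n-1}))

Iteration 1:
  f(1.030000) = -0.937273
  f(2.050000) = 5.565125
  x_2 = 2.050000 - 5.565125×(2.050000 - 1.030000)/(5.565125 - (-0.937273))
       = 1.177026
Iteration 2:
  f(2.050000) = 5.565125
  f(1.177026) = -0.546387
  x_3 = 1.177026 - (-0.546387)×(1.177026 - 2.050000)/(-0.546387 - 5.565125)
       = 1.255072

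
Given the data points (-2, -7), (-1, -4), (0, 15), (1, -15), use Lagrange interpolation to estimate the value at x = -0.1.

Lagrange interpolation formula:
P(x) = Σ yᵢ × Lᵢ(x)
where Lᵢ(x) = Π_{j≠i} (x - xⱼ)/(xᵢ - xⱼ)

L_0(-0.1) = (-0.1 - (-1))/(-2 - (-1)) × (-0.1 - 0)/(-2 - 0) × (-0.1 - 1)/(-2 - 1) = -0.016500
L_1(-0.1) = (-0.1 - (-2))/(-1 - (-2)) × (-0.1 - 0)/(-1 - 0) × (-0.1 - 1)/(-1 - 1) = 0.104500
L_2(-0.1) = (-0.1 - (-2))/(0 - (-2)) × (-0.1 - (-1))/(0 - (-1)) × (-0.1 - 1)/(0 - 1) = 0.940500
L_3(-0.1) = (-0.1 - (-2))/(1 - (-2)) × (-0.1 - (-1))/(1 - (-1)) × (-0.1 - 0)/(1 - 0) = -0.028500

P(-0.1) = (-7)×L_0(-0.1) + (-4)×L_1(-0.1) + 15×L_2(-0.1) + (-15)×L_3(-0.1)
P(-0.1) = 14.232500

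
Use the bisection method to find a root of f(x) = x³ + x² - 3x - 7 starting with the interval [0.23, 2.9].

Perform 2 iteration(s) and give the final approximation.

f(x) = x³ + x² - 3x - 7
Initial interval: [0.23, 2.9]

Iteration 1:
  c_1 = (0.230000 + 2.900000)/2 = 1.565000
  f(c_1) = f(1.565000) = -5.412738
  f(a) × f(c) ≥ 0, new interval: [1.565000, 2.900000]
Iteration 2:
  c_2 = (1.565000 + 2.900000)/2 = 2.232500
  f(c_2) = f(2.232500) = 2.413462
  f(a) × f(c) < 0, new interval: [1.565000, 2.232500]

After 2 iteration(s), the approximation is c_2 = 2.232500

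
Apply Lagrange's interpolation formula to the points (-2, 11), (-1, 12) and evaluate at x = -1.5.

Lagrange interpolation formula:
P(x) = Σ yᵢ × Lᵢ(x)
where Lᵢ(x) = Π_{j≠i} (x - xⱼ)/(xᵢ - xⱼ)

L_0(-1.5) = (-1.5 - (-1))/(-2 - (-1)) = 0.500000
L_1(-1.5) = (-1.5 - (-2))/(-1 - (-2)) = 0.500000

P(-1.5) = 11×L_0(-1.5) + 12×L_1(-1.5)
P(-1.5) = 11.500000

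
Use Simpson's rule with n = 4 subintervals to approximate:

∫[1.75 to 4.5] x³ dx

f(x) = x³
a = 1.75, b = 4.5, n = 4
h = (b - a)/n = 0.687500

Simpson's rule: (h/3)[f(x₀) + 4f(x₁) + 2f(x₂) + ... + f(xₙ)]

x_0 = 1.7500, f(x_0) = 5.359375, coefficient = 1
x_1 = 2.4375, f(x_1) = 14.482178, coefficient = 4
x_2 = 3.1250, f(x_2) = 30.517578, coefficient = 2
x_3 = 3.8125, f(x_3) = 55.415283, coefficient = 4
x_4 = 4.5000, f(x_4) = 91.125000, coefficient = 1

I ≈ (0.687500/3) × 437.109375 = 100.170898
Exact value: 100.170898
Error: 0.000000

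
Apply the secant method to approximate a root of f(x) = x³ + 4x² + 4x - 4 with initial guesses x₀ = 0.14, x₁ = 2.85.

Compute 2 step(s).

f(x) = x³ + 4x² + 4x - 4
x₀ = 0.14, x₁ = 2.85

Secant formula: x_{n+1} = x_n - f(x_n)(x_n - x_{n-1})/(f(x_n) - f(x_{n-1}))

Iteration 1:
  f(0.140000) = -3.358856
  f(2.850000) = 63.039125
  x_2 = 2.850000 - 63.039125×(2.850000 - 0.140000)/(63.039125 - (-3.358856))
       = 0.277090
Iteration 2:
  f(2.850000) = 63.039125
  f(0.277090) = -2.563250
  x_3 = 0.277090 - (-2.563250)×(0.277090 - 2.850000)/(-2.563250 - 63.039125)
       = 0.377620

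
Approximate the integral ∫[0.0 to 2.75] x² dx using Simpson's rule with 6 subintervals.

f(x) = x²
a = 0.0, b = 2.75, n = 6
h = (b - a)/n = 0.458333

Simpson's rule: (h/3)[f(x₀) + 4f(x₁) + 2f(x₂) + ... + f(xₙ)]

x_0 = 0.0000, f(x_0) = 0.000000, coefficient = 1
x_1 = 0.4583, f(x_1) = 0.210069, coefficient = 4
x_2 = 0.9167, f(x_2) = 0.840278, coefficient = 2
x_3 = 1.3750, f(x_3) = 1.890625, coefficient = 4
x_4 = 1.8333, f(x_4) = 3.361111, coefficient = 2
x_5 = 2.2917, f(x_5) = 5.251736, coefficient = 4
x_6 = 2.7500, f(x_6) = 7.562500, coefficient = 1

I ≈ (0.458333/3) × 45.375000 = 6.932292
Exact value: 6.932292
Error: 0.000000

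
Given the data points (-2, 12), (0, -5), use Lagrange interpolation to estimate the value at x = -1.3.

Lagrange interpolation formula:
P(x) = Σ yᵢ × Lᵢ(x)
where Lᵢ(x) = Π_{j≠i} (x - xⱼ)/(xᵢ - xⱼ)

L_0(-1.3) = (-1.3 - 0)/(-2 - 0) = 0.650000
L_1(-1.3) = (-1.3 - (-2))/(0 - (-2)) = 0.350000

P(-1.3) = 12×L_0(-1.3) + (-5)×L_1(-1.3)
P(-1.3) = 6.050000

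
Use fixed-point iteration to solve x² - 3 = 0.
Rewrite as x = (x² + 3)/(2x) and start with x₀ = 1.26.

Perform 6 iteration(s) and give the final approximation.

Equation: x² - 3 = 0
Fixed-point form: x = (x² + 3)/(2x)
x₀ = 1.26

x_1 = g(1.260000) = 1.820476
x_2 = g(1.820476) = 1.734198
x_3 = g(1.734198) = 1.732052
x_4 = g(1.732052) = 1.732051
x_5 = g(1.732051) = 1.732051
x_6 = g(1.732051) = 1.732051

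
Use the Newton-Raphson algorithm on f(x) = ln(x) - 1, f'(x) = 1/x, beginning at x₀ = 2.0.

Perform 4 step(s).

f(x) = ln(x) - 1
f'(x) = 1/x
x₀ = 2.0

Newton-Raphson formula: x_{n+1} = x_n - f(x_n)/f'(x_n)

Iteration 1:
  f(2.000000) = -0.306853
  f'(2.000000) = 0.500000
  x_1 = 2.000000 - (-0.306853)/0.500000 = 2.613706
Iteration 2:
  f(2.613706) = -0.039231
  f'(2.613706) = 0.382599
  x_2 = 2.613706 - (-0.039231)/0.382599 = 2.716244
Iteration 3:
  f(2.716244) = -0.000750
  f'(2.716244) = 0.368155
  x_3 = 2.716244 - (-0.000750)/0.368155 = 2.718281
Iteration 4:
  f(2.718281) = 0.000000
  f'(2.718281) = 0.367880
  x_4 = 2.718281 - 0.000000/0.367880 = 2.718282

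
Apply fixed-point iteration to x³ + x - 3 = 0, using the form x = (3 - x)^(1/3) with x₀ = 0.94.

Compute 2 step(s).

Equation: x³ + x - 3 = 0
Fixed-point form: x = (3 - x)^(1/3)
x₀ = 0.94

x_1 = g(0.940000) = 1.272396
x_2 = g(1.272396) = 1.199908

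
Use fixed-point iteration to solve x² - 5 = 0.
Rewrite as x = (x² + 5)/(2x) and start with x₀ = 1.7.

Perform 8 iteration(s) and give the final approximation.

Equation: x² - 5 = 0
Fixed-point form: x = (x² + 5)/(2x)
x₀ = 1.7

x_1 = g(1.700000) = 2.320588
x_2 = g(2.320588) = 2.237607
x_3 = g(2.237607) = 2.236069
x_4 = g(2.236069) = 2.236068
x_5 = g(2.236068) = 2.236068
x_6 = g(2.236068) = 2.236068
x_7 = g(2.236068) = 2.236068
x_8 = g(2.236068) = 2.236068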